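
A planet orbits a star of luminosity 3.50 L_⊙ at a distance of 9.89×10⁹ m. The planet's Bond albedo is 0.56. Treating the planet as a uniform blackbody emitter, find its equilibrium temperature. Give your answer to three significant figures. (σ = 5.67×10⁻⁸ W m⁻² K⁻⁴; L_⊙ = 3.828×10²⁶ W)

T_eq ≈ 1210 K

L = 3.50 × 3.828×10²⁶ = 1.34×10²⁷ W.
Flux: S = L/(4πd²) = 1.34×10²⁷/(4π×(9.89×10⁹)²) = 1.09×10⁶ W m⁻².
Energy balance: absorbed = emitted ⇒ πR²·S(1−A) = 4πR²·σT_eq⁴, so T_eq⁴ = S(1−A)/(4σ).
T_eq = [1.09×10⁶ × 0.44 / (4 × 5.67×10⁻⁸)]^(1/4) = (2.11×10¹²)^(1/4) = 1210 K.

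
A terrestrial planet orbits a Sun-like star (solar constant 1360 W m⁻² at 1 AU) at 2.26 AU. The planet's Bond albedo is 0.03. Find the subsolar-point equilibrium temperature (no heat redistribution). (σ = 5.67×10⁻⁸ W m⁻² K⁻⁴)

T_ss ≈ 260 K

Flux at 2.26 AU: S = 1360/2.26² = 266 W m⁻².
At the subsolar point the surface absorbs S(1−A) and emits σT⁴ per unit area — no factor of 4, since only the local patch is in balance.
T = [266 × 0.97 / 5.67×10⁻⁸]^(1/4) = (4.56×10⁹)^(1/4) = 260 K.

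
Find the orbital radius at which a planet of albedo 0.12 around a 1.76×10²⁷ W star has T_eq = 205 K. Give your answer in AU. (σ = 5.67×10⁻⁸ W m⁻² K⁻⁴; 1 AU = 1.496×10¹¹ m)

From T_eq⁴ = L(1−A)/(16πσd²): d = √[L(1−A)/(16πσT_eq⁴)].
d = √[1.76×10²⁷ × 0.88 / (16π × 5.67×10⁻⁸ × (205)⁴)] = 5.55×10¹¹ m = 3.71 AU.

d ≈ 3.71 AU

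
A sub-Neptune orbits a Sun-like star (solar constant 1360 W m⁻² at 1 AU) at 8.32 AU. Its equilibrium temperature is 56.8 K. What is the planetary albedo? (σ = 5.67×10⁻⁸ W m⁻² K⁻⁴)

Flux at 8.32 AU: S = 1360/8.32² = 19.6 W m⁻².
From T_eq⁴ = S(1−A)/(4σ): 1−A = 4σT_eq⁴/S.
1−A = 4 × 5.67×10⁻⁸ × (56.8)⁴ / 19.6 = 0.120.

A ≈ 0.88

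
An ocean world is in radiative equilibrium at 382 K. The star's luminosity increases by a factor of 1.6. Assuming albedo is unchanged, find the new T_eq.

T_eq ∝ L^(1/4) · d^(−1/2).
T′ = 382 × 1.6^(1/4) = 430 K.

T_eq ≈ 430 K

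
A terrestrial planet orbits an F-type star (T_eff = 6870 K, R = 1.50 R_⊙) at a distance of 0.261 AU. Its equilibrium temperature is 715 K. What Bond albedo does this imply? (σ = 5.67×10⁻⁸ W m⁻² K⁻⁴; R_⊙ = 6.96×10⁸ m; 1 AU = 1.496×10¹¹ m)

R_⋆ = 1.50 × 6.96×10⁸ = 1.04×10⁹ m.
d = 0.261 AU = 3.90×10¹⁰ m.
L = 4πR_⋆²σT_⋆⁴ = 4π(1.04×10⁹)² × 5.67×10⁻⁸ × (6870)⁴ = 1.73×10²⁷ W.
S = L/(4πd²) = 9.03×10⁴ W m⁻².
From T_eq⁴ = S(1−A)/(4σ): 1−A = 4σT_eq⁴/S.
1−A = 4 × 5.67×10⁻⁸ × (715)⁴ / 9.03×10⁴ = 0.656.

A ≈ 0.34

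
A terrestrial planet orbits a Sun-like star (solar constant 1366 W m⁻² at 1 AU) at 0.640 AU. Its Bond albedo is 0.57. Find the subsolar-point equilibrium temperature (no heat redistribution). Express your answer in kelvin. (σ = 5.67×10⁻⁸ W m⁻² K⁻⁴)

Flux at 0.640 AU: S = 1366/0.640² = 3330 W m⁻².
At the subsolar point the surface absorbs S(1−A) and emits σT⁴ per unit area — no factor of 4, since only the local patch is in balance.
T = [3330 × 0.43 / 5.67×10⁻⁸]^(1/4) = (2.53×10¹⁰)^(1/4) = 399 K.

T_ss ≈ 399 K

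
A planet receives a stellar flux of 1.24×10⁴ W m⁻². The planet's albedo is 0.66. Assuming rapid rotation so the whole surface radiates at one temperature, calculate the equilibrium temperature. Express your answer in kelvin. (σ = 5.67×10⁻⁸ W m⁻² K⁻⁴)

Energy balance: absorbed = emitted ⇒ πR²·S(1−A) = 4πR²·σT_eq⁴, so T_eq⁴ = S(1−A)/(4σ).
T_eq = [1.24×10⁴ × 0.34 / (4 × 5.67×10⁻⁸)]^(1/4) = (1.86×10¹⁰)^(1/4) = 369 K.

T_eq ≈ 369 K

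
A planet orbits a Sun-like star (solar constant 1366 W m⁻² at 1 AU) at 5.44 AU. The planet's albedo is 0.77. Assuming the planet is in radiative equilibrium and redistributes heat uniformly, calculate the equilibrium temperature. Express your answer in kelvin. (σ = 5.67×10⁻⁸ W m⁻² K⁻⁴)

Flux at 5.44 AU: S = 1366/5.44² = 46.2 W m⁻².
Energy balance: absorbed = emitted ⇒ πR²·S(1−A) = 4πR²·σT_eq⁴, so T_eq⁴ = S(1−A)/(4σ).
T_eq = [46.2 × 0.23 / (4 × 5.67×10⁻⁸)]^(1/4) = (4.68×10⁷)^(1/4) = 82.7 K.

T_eq ≈ 82.7 K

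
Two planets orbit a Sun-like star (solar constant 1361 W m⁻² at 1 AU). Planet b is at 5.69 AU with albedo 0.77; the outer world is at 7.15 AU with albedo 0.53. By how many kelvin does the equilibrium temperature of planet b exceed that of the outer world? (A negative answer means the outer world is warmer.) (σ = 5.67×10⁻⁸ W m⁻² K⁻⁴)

ΔT ≈ -5.4 K

T_eq = [S₀(1−A)/(4σd²)]^(1/4), so T ∝ (1−A)^(1/4) / √d.
T₁ = [1361×0.23/(4×5.67×10⁻⁸×5.69²)]^(1/4) = 80.80 K.
T₂ = [1361×0.47/(4×5.67×10⁻⁸×7.15²)]^(1/4) = 86.18 K.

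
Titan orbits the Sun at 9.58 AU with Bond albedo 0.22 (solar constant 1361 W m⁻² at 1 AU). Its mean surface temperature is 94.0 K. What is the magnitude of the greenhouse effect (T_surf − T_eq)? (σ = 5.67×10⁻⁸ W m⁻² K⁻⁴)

ΔT ≈ 9.5 K

S = 1361/9.58² = 14.83 W m⁻².
T_eq = [S(1−A)/(4σ)]^(1/4) = [14.83×0.78/(4×5.67×10⁻⁸)]^(1/4) = 84.5 K.
ΔT = T_surf − T_eq = 94 − 84.5.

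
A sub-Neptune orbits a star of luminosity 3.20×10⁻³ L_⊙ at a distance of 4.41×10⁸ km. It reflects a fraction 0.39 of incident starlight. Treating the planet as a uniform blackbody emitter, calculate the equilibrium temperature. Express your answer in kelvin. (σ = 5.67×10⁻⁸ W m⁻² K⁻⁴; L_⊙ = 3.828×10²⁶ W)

T_eq ≈ 34.1 K

d = 4.41×10⁸ km = 4.41×10¹¹ m.
L = 3.20×10⁻³ × 3.828×10²⁶ = 1.22×10²⁴ W.
Flux: S = L/(4πd²) = 1.22×10²⁴/(4π×(4.41×10¹¹)²) = 0.501 W m⁻².
Energy balance: absorbed = emitted ⇒ πR²·S(1−A) = 4πR²·σT_eq⁴, so T_eq⁴ = S(1−A)/(4σ).
T_eq = [0.501 × 0.61 / (4 × 5.67×10⁻⁸)]^(1/4) = (1.35×10⁶)^(1/4) = 34.1 K.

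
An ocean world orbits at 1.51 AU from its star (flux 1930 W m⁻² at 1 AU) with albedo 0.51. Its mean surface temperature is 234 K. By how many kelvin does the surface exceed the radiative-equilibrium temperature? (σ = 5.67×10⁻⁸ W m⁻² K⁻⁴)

ΔT ≈ 27.2 K

S = 1930/1.51² = 846.5 W m⁻².
T_eq = [S(1−A)/(4σ)]^(1/4) = [846.5×0.49/(4×5.67×10⁻⁸)]^(1/4) = 206.8 K.
ΔT = T_surf − T_eq = 234 − 206.8.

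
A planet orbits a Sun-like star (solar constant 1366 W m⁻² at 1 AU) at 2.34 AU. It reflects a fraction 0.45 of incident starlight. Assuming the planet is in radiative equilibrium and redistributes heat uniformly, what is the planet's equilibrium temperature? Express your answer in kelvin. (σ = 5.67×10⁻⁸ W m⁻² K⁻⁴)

Flux at 2.34 AU: S = 1366/2.34² = 249 W m⁻².
Energy balance: absorbed = emitted ⇒ πR²·S(1−A) = 4πR²·σT_eq⁴, so T_eq⁴ = S(1−A)/(4σ).
T_eq = [249 × 0.55 / (4 × 5.67×10⁻⁸)]^(1/4) = (6.05×10⁸)^(1/4) = 157 K.

T_eq ≈ 157 K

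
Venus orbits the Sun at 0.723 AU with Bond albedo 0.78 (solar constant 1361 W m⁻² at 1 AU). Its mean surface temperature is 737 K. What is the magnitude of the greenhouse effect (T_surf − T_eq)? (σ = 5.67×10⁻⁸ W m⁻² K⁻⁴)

ΔT ≈ 512.8 K

S = 1361/0.723² = 2604 W m⁻².
T_eq = [S(1−A)/(4σ)]^(1/4) = [2604×0.22/(4×5.67×10⁻⁸)]^(1/4) = 224.2 K.
ΔT = T_surf − T_eq = 737 − 224.2.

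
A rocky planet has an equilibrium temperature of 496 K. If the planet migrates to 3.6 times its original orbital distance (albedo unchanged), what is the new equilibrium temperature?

T_eq ∝ L^(1/4) · d^(−1/2).
T′ = 496 / 3.6^(1/2) = 261 K.

T_eq ≈ 261 K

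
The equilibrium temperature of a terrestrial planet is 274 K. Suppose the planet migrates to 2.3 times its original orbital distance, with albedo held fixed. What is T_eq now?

T_eq ≈ 181 K

T_eq ∝ L^(1/4) · d^(−1/2).
T′ = 274 / 2.3^(1/2) = 181 K.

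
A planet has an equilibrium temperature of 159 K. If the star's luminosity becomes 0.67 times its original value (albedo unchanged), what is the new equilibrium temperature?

T_eq ≈ 144 K

T_eq ∝ L^(1/4) · d^(−1/2).
T′ = 159 × 0.67^(1/4) = 144 K.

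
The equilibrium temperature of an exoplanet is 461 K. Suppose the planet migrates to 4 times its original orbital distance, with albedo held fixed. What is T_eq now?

T_eq ≈ 230 K

T_eq ∝ L^(1/4) · d^(−1/2).
T′ = 461 / 4^(1/2) = 230 K.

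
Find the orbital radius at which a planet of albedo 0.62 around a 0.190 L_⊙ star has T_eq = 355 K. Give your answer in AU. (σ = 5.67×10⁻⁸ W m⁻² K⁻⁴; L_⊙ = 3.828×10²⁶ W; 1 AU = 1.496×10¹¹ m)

L = 0.190 × 3.828×10²⁶ = 7.27×10²⁵ W.
From T_eq⁴ = L(1−A)/(16πσd²): d = √[L(1−A)/(16πσT_eq⁴)].
d = √[7.27×10²⁵ × 0.38 / (16π × 5.67×10⁻⁸ × (355)⁴)] = 2.47×10¹⁰ m = 0.165 AU.

d ≈ 0.165 AU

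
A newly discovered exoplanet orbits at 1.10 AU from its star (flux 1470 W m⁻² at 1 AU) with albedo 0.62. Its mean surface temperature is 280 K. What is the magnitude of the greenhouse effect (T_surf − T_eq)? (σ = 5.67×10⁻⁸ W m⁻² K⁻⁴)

S = 1470/1.10² = 1215 W m⁻².
T_eq = [S(1−A)/(4σ)]^(1/4) = [1215×0.38/(4×5.67×10⁻⁸)]^(1/4) = 212.4 K.
ΔT = T_surf − T_eq = 280 − 212.4.

ΔT ≈ 67.6 K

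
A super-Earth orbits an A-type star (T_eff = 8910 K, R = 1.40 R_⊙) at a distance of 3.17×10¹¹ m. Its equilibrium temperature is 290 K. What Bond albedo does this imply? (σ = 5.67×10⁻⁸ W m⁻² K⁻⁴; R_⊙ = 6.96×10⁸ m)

A ≈ 0.52

R_⋆ = 1.40 × 6.96×10⁸ = 9.74×10⁸ m.
L = 4πR_⋆²σT_⋆⁴ = 4π(9.74×10⁸)² × 5.67×10⁻⁸ × (8910)⁴ = 4.26×10²⁷ W.
S = L/(4πd²) = 3380 W m⁻².
From T_eq⁴ = S(1−A)/(4σ): 1−A = 4σT_eq⁴/S.
1−A = 4 × 5.67×10⁻⁸ × (290)⁴ / 3380 = 0.475.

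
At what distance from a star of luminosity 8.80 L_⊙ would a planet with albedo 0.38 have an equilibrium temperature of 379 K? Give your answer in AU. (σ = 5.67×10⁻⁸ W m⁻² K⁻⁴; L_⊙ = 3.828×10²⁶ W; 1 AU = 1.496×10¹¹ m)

L = 8.80 × 3.828×10²⁶ = 3.37×10²⁷ W.
From T_eq⁴ = L(1−A)/(16πσd²): d = √[L(1−A)/(16πσT_eq⁴)].
d = √[3.37×10²⁷ × 0.62 / (16π × 5.67×10⁻⁸ × (379)⁴)] = 1.88×10¹¹ m = 1.26 AU.

d ≈ 1.26 AU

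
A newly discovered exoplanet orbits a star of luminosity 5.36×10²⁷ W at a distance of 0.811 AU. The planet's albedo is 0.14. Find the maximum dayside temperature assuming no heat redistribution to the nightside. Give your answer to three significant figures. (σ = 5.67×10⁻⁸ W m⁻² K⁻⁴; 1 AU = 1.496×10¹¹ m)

T_ss ≈ 814 K

d = 0.811 AU = 1.21×10¹¹ m.
Flux: S = L/(4πd²) = 5.36×10²⁷/(4π×(1.21×10¹¹)²) = 2.90×10⁴ W m⁻².
With no redistribution each surface element balances locally: S(1−A) = σT⁴.
T = [2.90×10⁴ × 0.86 / 5.67×10⁻⁸]^(1/4) = (4.40×10¹¹)^(1/4) = 814 K.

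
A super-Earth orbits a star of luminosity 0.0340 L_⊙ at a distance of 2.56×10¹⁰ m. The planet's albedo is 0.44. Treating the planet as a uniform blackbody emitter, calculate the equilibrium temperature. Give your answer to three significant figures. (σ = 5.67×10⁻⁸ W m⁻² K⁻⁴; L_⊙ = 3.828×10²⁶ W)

L = 0.0340 × 3.828×10²⁶ = 1.30×10²⁵ W.
Flux: S = L/(4πd²) = 1.30×10²⁵/(4π×(2.56×10¹⁰)²) = 1580 W m⁻².
Energy balance: absorbed = emitted ⇒ πR²·S(1−A) = 4πR²·σT_eq⁴, so T_eq⁴ = S(1−A)/(4σ).
T_eq = [1580 × 0.56 / (4 × 5.67×10⁻⁸)]^(1/4) = (3.90×10⁹)^(1/4) = 250 K.

T_eq ≈ 250 K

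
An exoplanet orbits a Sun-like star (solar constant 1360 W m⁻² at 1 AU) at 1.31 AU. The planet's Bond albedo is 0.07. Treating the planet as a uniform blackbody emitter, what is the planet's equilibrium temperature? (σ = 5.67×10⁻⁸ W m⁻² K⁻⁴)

T_eq ≈ 239 K

Flux at 1.31 AU: S = 1360/1.31² = 792 W m⁻².
Energy balance: absorbed = emitted ⇒ πR²·S(1−A) = 4πR²·σT_eq⁴, so T_eq⁴ = S(1−A)/(4σ).
T_eq = [792 × 0.93 / (4 × 5.67×10⁻⁸)]^(1/4) = (3.25×10⁹)^(1/4) = 239 K.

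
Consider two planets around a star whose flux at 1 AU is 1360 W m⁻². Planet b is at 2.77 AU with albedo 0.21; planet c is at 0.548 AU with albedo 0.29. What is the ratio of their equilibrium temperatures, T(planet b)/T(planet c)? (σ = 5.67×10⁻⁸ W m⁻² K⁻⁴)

T₁/T₂ ≈ 0.457

T_eq = [S₀(1−A)/(4σd²)]^(1/4), so T ∝ (1−A)^(1/4) / √d.
T₁ = [1360×0.79/(4×5.67×10⁻⁸×2.77²)]^(1/4) = 157.63 K.
T₂ = [1360×0.71/(4×5.67×10⁻⁸×0.548²)]^(1/4) = 345.06 K.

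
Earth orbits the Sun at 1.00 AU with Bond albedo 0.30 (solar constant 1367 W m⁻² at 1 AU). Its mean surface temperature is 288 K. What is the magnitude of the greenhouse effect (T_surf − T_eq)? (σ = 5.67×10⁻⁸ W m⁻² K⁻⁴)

ΔT ≈ 33.1 K

S = 1367/1.00² = 1367 W m⁻².
T_eq = [S(1−A)/(4σ)]^(1/4) = [1367×0.70/(4×5.67×10⁻⁸)]^(1/4) = 254.9 K.
ΔT = T_surf − T_eq = 288 − 254.9.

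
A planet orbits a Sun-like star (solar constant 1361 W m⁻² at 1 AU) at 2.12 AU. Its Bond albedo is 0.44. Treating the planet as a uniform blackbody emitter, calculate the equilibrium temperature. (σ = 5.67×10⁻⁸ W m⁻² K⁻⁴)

Flux at 2.12 AU: S = 1361/2.12² = 303 W m⁻².
Energy balance: absorbed = emitted ⇒ πR²·S(1−A) = 4πR²·σT_eq⁴, so T_eq⁴ = S(1−A)/(4σ).
T_eq = [303 × 0.56 / (4 × 5.67×10⁻⁸)]^(1/4) = (7.48×10⁸)^(1/4) = 165 K.

T_eq ≈ 165 K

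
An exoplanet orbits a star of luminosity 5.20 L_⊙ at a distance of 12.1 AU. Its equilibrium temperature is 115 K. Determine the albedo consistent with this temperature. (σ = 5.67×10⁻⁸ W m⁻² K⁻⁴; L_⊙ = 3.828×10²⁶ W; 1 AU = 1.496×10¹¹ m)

A ≈ 0.18

d = 12.1 AU = 1.81×10¹² m.
L = 5.20 × 3.828×10²⁶ = 1.99×10²⁷ W.
Flux: S = L/(4πd²) = 1.99×10²⁷/(4π×(1.81×10¹²)²) = 48.3 W m⁻².
From T_eq⁴ = S(1−A)/(4σ): 1−A = 4σT_eq⁴/S.
1−A = 4 × 5.67×10⁻⁸ × (115)⁴ / 48.3 = 0.821.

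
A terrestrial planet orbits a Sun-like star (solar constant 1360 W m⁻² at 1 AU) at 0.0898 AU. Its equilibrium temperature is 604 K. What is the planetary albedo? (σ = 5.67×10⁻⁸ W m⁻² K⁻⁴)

Flux at 0.0898 AU: S = 1360/0.0898² = 1.69×10⁵ W m⁻².
From T_eq⁴ = S(1−A)/(4σ): 1−A = 4σT_eq⁴/S.
1−A = 4 × 5.67×10⁻⁸ × (604)⁴ / 1.69×10⁵ = 0.179.

A ≈ 0.82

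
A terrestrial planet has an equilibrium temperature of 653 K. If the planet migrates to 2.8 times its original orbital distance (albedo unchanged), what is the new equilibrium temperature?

T_eq ∝ L^(1/4) · d^(−1/2).
T′ = 653 / 2.8^(1/2) = 390 K.

T_eq ≈ 390 K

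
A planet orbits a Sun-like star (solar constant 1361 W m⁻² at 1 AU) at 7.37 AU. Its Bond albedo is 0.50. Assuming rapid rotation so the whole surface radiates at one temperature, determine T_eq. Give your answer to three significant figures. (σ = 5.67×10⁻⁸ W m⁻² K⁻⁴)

T_eq ≈ 86.2 K

Flux at 7.37 AU: S = 1361/7.37² = 25.1 W m⁻².
Energy balance: absorbed = emitted ⇒ πR²·S(1−A) = 4πR²·σT_eq⁴, so T_eq⁴ = S(1−A)/(4σ).
T_eq = [25.1 × 0.50 / (4 × 5.67×10⁻⁸)]^(1/4) = (5.52×10⁷)^(1/4) = 86.2 K.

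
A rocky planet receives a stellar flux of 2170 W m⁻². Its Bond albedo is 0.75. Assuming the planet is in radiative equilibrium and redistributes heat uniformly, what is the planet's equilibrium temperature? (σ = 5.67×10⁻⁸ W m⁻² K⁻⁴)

T_eq ≈ 221 K

Energy balance: absorbed = emitted ⇒ πR²·S(1−A) = 4πR²·σT_eq⁴, so T_eq⁴ = S(1−A)/(4σ).
T_eq = [2170 × 0.25 / (4 × 5.67×10⁻⁸)]^(1/4) = (2.39×10⁹)^(1/4) = 221 K.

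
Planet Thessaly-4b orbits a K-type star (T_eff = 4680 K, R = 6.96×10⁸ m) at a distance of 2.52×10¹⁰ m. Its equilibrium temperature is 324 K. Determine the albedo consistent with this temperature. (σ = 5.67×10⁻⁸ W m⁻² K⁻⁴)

A ≈ 0.88

L = 4πR_⋆²σT_⋆⁴ = 4π(6.96×10⁸)² × 5.67×10⁻⁸ × (4680)⁴ = 1.66×10²⁶ W.
S = L/(4πd²) = 2.07×10⁴ W m⁻².
From T_eq⁴ = S(1−A)/(4σ): 1−A = 4σT_eq⁴/S.
1−A = 4 × 5.67×10⁻⁸ × (324)⁴ / 2.07×10⁴ = 0.120.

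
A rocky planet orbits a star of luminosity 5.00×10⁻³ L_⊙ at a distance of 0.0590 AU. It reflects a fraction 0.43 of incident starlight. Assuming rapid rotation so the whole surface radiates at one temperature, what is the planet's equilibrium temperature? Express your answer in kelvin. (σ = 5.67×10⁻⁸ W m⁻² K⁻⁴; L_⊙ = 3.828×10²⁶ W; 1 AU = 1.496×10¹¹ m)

T_eq ≈ 265 K

d = 0.0590 AU = 8.83×10⁹ m.
L = 5.00×10⁻³ × 3.828×10²⁶ = 1.91×10²⁴ W.
Flux: S = L/(4πd²) = 1.91×10²⁴/(4π×(8.83×10⁹)²) = 1960 W m⁻².
Energy balance: absorbed = emitted ⇒ πR²·S(1−A) = 4πR²·σT_eq⁴, so T_eq⁴ = S(1−A)/(4σ).
T_eq = [1960 × 0.57 / (4 × 5.67×10⁻⁸)]^(1/4) = (4.91×10⁹)^(1/4) = 265 K.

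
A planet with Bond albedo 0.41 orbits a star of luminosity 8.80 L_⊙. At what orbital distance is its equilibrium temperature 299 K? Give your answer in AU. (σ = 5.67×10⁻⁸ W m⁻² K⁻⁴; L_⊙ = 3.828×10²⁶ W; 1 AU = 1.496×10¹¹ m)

d ≈ 1.97 AU

L = 8.80 × 3.828×10²⁶ = 3.37×10²⁷ W.
From T_eq⁴ = L(1−A)/(16πσd²): d = √[L(1−A)/(16πσT_eq⁴)].
d = √[3.37×10²⁷ × 0.59 / (16π × 5.67×10⁻⁸ × (299)⁴)] = 2.95×10¹¹ m = 1.97 AU.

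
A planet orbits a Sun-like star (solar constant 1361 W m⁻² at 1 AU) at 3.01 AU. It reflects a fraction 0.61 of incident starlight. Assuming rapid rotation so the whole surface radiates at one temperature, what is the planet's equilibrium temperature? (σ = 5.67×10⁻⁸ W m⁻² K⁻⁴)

T_eq ≈ 127 K

Flux at 3.01 AU: S = 1361/3.01² = 150 W m⁻².
Energy balance: absorbed = emitted ⇒ πR²·S(1−A) = 4πR²·σT_eq⁴, so T_eq⁴ = S(1−A)/(4σ).
T_eq = [150 × 0.39 / (4 × 5.67×10⁻⁸)]^(1/4) = (2.58×10⁸)^(1/4) = 127 K.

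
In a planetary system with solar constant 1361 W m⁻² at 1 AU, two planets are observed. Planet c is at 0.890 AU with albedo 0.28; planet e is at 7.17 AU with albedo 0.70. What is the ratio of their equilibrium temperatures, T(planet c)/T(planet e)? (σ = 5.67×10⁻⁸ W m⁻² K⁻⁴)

T_eq = [S₀(1−A)/(4σd²)]^(1/4), so T ∝ (1−A)^(1/4) / √d.
T₁ = [1361×0.72/(4×5.67×10⁻⁸×0.890²)]^(1/4) = 271.76 K.
T₂ = [1361×0.30/(4×5.67×10⁻⁸×7.17²)]^(1/4) = 76.93 K.

T₁/T₂ ≈ 3.533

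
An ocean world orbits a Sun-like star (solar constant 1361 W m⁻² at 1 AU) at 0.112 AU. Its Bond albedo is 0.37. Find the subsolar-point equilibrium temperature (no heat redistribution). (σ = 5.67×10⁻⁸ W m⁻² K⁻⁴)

T_ss ≈ 1050 K

Flux at 0.112 AU: S = 1361/0.112² = 1.08×10⁵ W m⁻².
At the subsolar point the surface absorbs S(1−A) and emits σT⁴ per unit area — no factor of 4, since only the local patch is in balance.
T = [1.08×10⁵ × 0.63 / 5.67×10⁻⁸]^(1/4) = (1.21×10¹²)^(1/4) = 1050 K.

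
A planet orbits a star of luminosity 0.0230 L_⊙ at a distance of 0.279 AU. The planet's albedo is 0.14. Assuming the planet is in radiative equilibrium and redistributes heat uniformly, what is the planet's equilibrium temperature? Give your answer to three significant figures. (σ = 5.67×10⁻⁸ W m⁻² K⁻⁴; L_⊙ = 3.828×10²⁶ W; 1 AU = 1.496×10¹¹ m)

d = 0.279 AU = 4.17×10¹⁰ m.
L = 0.0230 × 3.828×10²⁶ = 8.80×10²⁴ W.
Flux: S = L/(4πd²) = 8.80×10²⁴/(4π×(4.17×10¹⁰)²) = 402 W m⁻².
Energy balance: absorbed = emitted ⇒ πR²·S(1−A) = 4πR²·σT_eq⁴, so T_eq⁴ = S(1−A)/(4σ).
T_eq = [402 × 0.86 / (4 × 5.67×10⁻⁸)]^(1/4) = (1.53×10⁹)^(1/4) = 198 K.

T_eq ≈ 198 K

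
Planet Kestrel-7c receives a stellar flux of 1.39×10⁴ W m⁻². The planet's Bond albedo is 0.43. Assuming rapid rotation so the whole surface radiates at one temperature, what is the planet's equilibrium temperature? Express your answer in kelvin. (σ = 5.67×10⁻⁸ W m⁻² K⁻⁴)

T_eq ≈ 432 K

Energy balance: absorbed = emitted ⇒ πR²·S(1−A) = 4πR²·σT_eq⁴, so T_eq⁴ = S(1−A)/(4σ).
T_eq = [1.39×10⁴ × 0.57 / (4 × 5.67×10⁻⁸)]^(1/4) = (3.49×10¹⁰)^(1/4) = 432 K.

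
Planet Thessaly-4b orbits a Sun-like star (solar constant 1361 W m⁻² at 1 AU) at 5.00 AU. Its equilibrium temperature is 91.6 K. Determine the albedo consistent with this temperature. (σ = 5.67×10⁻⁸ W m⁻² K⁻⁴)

A ≈ 0.71

Flux at 5.00 AU: S = 1361/5.00² = 54.4 W m⁻².
From T_eq⁴ = S(1−A)/(4σ): 1−A = 4σT_eq⁴/S.
1−A = 4 × 5.67×10⁻⁸ × (91.6)⁴ / 54.4 = 0.293.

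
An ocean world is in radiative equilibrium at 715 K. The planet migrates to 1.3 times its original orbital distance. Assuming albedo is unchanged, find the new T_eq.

T_eq ≈ 627 K

T_eq ∝ L^(1/4) · d^(−1/2).
T′ = 715 / 1.3^(1/2) = 627 K.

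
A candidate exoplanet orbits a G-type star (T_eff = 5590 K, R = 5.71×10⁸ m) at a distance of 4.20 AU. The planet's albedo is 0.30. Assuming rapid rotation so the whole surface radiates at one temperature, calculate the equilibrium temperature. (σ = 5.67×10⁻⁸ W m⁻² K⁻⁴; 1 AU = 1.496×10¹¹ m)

d = 4.20 AU = 6.28×10¹¹ m.
L = 4πR_⋆²σT_⋆⁴ = 4π(5.71×10⁸)² × 5.67×10⁻⁸ × (5590)⁴ = 2.27×10²⁶ W.
S = L/(4πd²) = 45.7 W m⁻².
Energy balance: absorbed = emitted ⇒ πR²·S(1−A) = 4πR²·σT_eq⁴, so T_eq⁴ = S(1−A)/(4σ).
T_eq = [45.7 × 0.70 / (4 × 5.67×10⁻⁸)]^(1/4) = (1.41×10⁸)^(1/4) = 109 K.

T_eq ≈ 109 K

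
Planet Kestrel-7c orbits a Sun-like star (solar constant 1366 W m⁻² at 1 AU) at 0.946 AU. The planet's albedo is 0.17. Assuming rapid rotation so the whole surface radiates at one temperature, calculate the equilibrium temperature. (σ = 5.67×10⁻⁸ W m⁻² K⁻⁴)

T_eq ≈ 273 K

Flux at 0.946 AU: S = 1366/0.946² = 1530 W m⁻².
Energy balance: absorbed = emitted ⇒ πR²·S(1−A) = 4πR²·σT_eq⁴, so T_eq⁴ = S(1−A)/(4σ).
T_eq = [1530 × 0.83 / (4 × 5.67×10⁻⁸)]^(1/4) = (5.59×10⁹)^(1/4) = 273 K.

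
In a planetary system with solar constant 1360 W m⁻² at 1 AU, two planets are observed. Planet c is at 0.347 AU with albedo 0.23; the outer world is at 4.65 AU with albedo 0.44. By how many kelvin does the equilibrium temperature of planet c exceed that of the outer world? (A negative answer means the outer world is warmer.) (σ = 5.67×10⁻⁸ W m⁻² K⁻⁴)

ΔT ≈ 330.9 K

T_eq = [S₀(1−A)/(4σd²)]^(1/4), so T ∝ (1−A)^(1/4) / √d.
T₁ = [1360×0.77/(4×5.67×10⁻⁸×0.347²)]^(1/4) = 442.52 K.
T₂ = [1360×0.56/(4×5.67×10⁻⁸×4.65²)]^(1/4) = 111.63 K.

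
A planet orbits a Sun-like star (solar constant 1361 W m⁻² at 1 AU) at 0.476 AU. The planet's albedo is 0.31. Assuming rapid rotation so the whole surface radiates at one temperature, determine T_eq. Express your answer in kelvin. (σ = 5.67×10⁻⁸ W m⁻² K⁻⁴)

T_eq ≈ 368 K

Flux at 0.476 AU: S = 1361/0.476² = 6010 W m⁻².
Energy balance: absorbed = emitted ⇒ πR²·S(1−A) = 4πR²·σT_eq⁴, so T_eq⁴ = S(1−A)/(4σ).
T_eq = [6010 × 0.69 / (4 × 5.67×10⁻⁸)]^(1/4) = (1.83×10¹⁰)^(1/4) = 368 K.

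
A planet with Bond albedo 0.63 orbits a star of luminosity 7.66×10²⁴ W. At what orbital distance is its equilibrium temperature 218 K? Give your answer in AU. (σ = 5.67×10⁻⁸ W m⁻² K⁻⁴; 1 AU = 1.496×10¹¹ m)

From T_eq⁴ = L(1−A)/(16πσd²): d = √[L(1−A)/(16πσT_eq⁴)].
d = √[7.66×10²⁴ × 0.37 / (16π × 5.67×10⁻⁸ × (218)⁴)] = 2.10×10¹⁰ m = 0.140 AU.

d ≈ 0.140 AU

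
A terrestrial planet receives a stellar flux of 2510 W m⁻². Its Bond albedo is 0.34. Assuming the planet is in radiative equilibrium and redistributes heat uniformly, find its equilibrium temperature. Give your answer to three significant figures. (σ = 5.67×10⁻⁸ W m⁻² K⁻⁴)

T_eq ≈ 292 K

Energy balance: absorbed = emitted ⇒ πR²·S(1−A) = 4πR²·σT_eq⁴, so T_eq⁴ = S(1−A)/(4σ).
T_eq = [2510 × 0.66 / (4 × 5.67×10⁻⁸)]^(1/4) = (7.30×10⁹)^(1/4) = 292 K.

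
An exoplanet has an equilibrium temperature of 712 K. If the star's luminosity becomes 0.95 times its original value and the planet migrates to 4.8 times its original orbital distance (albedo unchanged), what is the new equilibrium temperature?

T_eq ∝ L^(1/4) · d^(−1/2).
T′ = 712 × 0.95^(1/4) / 4.8^(1/2) = 321 K.

T_eq ≈ 321 K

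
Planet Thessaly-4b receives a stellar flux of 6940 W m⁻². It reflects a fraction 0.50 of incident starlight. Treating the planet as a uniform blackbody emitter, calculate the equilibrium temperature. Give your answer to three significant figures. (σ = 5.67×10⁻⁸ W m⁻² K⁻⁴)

T_eq ≈ 352 K

Energy balance: absorbed = emitted ⇒ πR²·S(1−A) = 4πR²·σT_eq⁴, so T_eq⁴ = S(1−A)/(4σ).
T_eq = [6940 × 0.50 / (4 × 5.67×10⁻⁸)]^(1/4) = (1.53×10¹⁰)^(1/4) = 352 K.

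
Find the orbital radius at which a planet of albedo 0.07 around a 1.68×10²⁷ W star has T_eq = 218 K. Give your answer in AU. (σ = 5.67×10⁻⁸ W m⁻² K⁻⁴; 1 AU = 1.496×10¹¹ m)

From T_eq⁴ = L(1−A)/(16πσd²): d = √[L(1−A)/(16πσT_eq⁴)].
d = √[1.68×10²⁷ × 0.93 / (16π × 5.67×10⁻⁸ × (218)⁴)] = 4.93×10¹¹ m = 3.29 AU.

d ≈ 3.29 AU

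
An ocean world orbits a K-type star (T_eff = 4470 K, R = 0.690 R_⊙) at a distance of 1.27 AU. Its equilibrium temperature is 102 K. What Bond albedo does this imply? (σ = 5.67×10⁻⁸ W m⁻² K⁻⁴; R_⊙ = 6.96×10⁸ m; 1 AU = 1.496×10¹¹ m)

A ≈ 0.83

R_⋆ = 0.690 × 6.96×10⁸ = 4.80×10⁸ m.
d = 1.27 AU = 1.90×10¹¹ m.
L = 4πR_⋆²σT_⋆⁴ = 4π(4.80×10⁸)² × 5.67×10⁻⁸ × (4470)⁴ = 6.56×10²⁵ W.
S = L/(4πd²) = 145 W m⁻².
From T_eq⁴ = S(1−A)/(4σ): 1−A = 4σT_eq⁴/S.
1−A = 4 × 5.67×10⁻⁸ × (102)⁴ / 145 = 0.170.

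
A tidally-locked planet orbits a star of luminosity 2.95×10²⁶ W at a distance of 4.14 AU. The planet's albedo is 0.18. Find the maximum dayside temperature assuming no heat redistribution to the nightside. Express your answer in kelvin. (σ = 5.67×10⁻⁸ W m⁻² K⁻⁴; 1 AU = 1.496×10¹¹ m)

d = 4.14 AU = 6.19×10¹¹ m.
Flux: S = L/(4πd²) = 2.95×10²⁶/(4π×(6.19×10¹¹)²) = 61.2 W m⁻².
With no redistribution each surface element balances locally: S(1−A) = σT⁴.
T = [61.2 × 0.82 / 5.67×10⁻⁸]^(1/4) = (8.85×10⁸)^(1/4) = 172 K.

T_ss ≈ 172 K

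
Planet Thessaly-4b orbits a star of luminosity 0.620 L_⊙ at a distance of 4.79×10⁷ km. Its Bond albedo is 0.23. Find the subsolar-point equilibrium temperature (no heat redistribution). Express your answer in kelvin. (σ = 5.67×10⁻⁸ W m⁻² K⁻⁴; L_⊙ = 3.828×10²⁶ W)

T_ss ≈ 578 K

d = 4.79×10⁷ km = 4.79×10¹⁰ m.
L = 0.620 × 3.828×10²⁶ = 2.37×10²⁶ W.
Flux: S = L/(4πd²) = 2.37×10²⁶/(4π×(4.79×10¹⁰)²) = 8230 W m⁻².
At the subsolar point the surface absorbs S(1−A) and emits σT⁴ per unit area — no factor of 4, since only the local patch is in balance.
T = [8230 × 0.77 / 5.67×10⁻⁸]^(1/4) = (1.12×10¹¹)^(1/4) = 578 K.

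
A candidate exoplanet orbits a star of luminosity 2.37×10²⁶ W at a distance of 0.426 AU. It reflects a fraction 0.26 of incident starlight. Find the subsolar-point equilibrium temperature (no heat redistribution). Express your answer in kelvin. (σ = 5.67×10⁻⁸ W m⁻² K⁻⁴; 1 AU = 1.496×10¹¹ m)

T_ss ≈ 496 K

d = 0.426 AU = 6.37×10¹⁰ m.
Flux: S = L/(4πd²) = 2.37×10²⁶/(4π×(6.37×10¹⁰)²) = 4640 W m⁻².
At the subsolar point the surface absorbs S(1−A) and emits σT⁴ per unit area — no factor of 4, since only the local patch is in balance.
T = [4640 × 0.74 / 5.67×10⁻⁸]^(1/4) = (6.06×10¹⁰)^(1/4) = 496 K.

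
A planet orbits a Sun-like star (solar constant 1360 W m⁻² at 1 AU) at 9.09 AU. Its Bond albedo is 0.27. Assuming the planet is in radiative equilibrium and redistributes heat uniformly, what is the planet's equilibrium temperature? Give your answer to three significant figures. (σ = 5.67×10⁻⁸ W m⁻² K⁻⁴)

Flux at 9.09 AU: S = 1360/9.09² = 16.5 W m⁻².
Energy balance: absorbed = emitted ⇒ πR²·S(1−A) = 4πR²·σT_eq⁴, so T_eq⁴ = S(1−A)/(4σ).
T_eq = [16.5 × 0.73 / (4 × 5.67×10⁻⁸)]^(1/4) = (5.30×10⁷)^(1/4) = 85.3 K.

T_eq ≈ 85.3 K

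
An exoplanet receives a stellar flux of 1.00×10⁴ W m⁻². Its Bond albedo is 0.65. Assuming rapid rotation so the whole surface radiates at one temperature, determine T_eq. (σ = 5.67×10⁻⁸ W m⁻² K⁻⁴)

Energy balance: absorbed = emitted ⇒ πR²·S(1−A) = 4πR²·σT_eq⁴, so T_eq⁴ = S(1−A)/(4σ).
T_eq = [1.00×10⁴ × 0.35 / (4 × 5.67×10⁻⁸)]^(1/4) = (1.54×10¹⁰)^(1/4) = 352 K.

T_eq ≈ 352 K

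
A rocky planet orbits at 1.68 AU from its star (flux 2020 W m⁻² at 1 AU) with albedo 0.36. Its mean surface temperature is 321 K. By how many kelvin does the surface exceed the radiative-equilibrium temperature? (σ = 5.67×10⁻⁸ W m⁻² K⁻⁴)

ΔT ≈ 109.0 K

S = 2020/1.68² = 715.7 W m⁻².
T_eq = [S(1−A)/(4σ)]^(1/4) = [715.7×0.64/(4×5.67×10⁻⁸)]^(1/4) = 212.0 K.
ΔT = T_surf − T_eq = 321 − 212.0.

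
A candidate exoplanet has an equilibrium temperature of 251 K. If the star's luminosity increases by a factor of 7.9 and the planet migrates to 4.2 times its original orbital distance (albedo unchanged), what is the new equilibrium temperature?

T_eq ∝ L^(1/4) · d^(−1/2).
T′ = 251 × 7.9^(1/4) / 4.2^(1/2) = 205 K.

T_eq ≈ 205 K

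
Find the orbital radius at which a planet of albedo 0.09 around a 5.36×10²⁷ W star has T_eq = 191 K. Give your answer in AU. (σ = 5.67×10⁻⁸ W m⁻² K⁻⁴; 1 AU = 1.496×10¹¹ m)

From T_eq⁴ = L(1−A)/(16πσd²): d = √[L(1−A)/(16πσT_eq⁴)].
d = √[5.36×10²⁷ × 0.91 / (16π × 5.67×10⁻⁸ × (191)⁴)] = 1.13×10¹² m = 7.58 AU.

d ≈ 7.58 AU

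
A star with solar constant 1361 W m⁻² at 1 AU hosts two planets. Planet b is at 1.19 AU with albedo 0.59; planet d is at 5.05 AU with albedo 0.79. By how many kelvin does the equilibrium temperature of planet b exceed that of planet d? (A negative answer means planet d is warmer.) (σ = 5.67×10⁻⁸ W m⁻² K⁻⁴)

T_eq = [S₀(1−A)/(4σd²)]^(1/4), so T ∝ (1−A)^(1/4) / √d.
T₁ = [1361×0.41/(4×5.67×10⁻⁸×1.19²)]^(1/4) = 204.16 K.
T₂ = [1361×0.21/(4×5.67×10⁻⁸×5.05²)]^(1/4) = 83.84 K.

ΔT ≈ 120.3 K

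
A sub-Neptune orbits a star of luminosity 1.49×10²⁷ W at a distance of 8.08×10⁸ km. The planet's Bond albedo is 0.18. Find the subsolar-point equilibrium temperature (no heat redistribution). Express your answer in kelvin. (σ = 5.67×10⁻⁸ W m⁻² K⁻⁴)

d = 8.08×10⁸ km = 8.08×10¹¹ m.
Flux: S = L/(4πd²) = 1.49×10²⁷/(4π×(8.08×10¹¹)²) = 182 W m⁻².
At the subsolar point the surface absorbs S(1−A) and emits σT⁴ per unit area — no factor of 4, since only the local patch is in balance.
T = [182 × 0.82 / 5.67×10⁻⁸]^(1/4) = (2.63×10⁹)^(1/4) = 226 K.

T_ss ≈ 226 K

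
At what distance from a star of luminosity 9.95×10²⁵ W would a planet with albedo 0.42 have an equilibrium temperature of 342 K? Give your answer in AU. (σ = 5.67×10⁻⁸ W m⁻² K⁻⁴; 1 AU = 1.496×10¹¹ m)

d ≈ 0.257 AU

From T_eq⁴ = L(1−A)/(16πσd²): d = √[L(1−A)/(16πσT_eq⁴)].
d = √[9.95×10²⁵ × 0.58 / (16π × 5.67×10⁻⁸ × (342)⁴)] = 3.85×10¹⁰ m = 0.257 AU.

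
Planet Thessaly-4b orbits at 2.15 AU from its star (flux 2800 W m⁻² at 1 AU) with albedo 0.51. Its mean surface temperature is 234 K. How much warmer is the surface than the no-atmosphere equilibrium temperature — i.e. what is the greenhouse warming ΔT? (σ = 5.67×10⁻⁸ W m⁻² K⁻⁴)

ΔT ≈ 43.8 K

S = 2800/2.15² = 605.7 W m⁻².
T_eq = [S(1−A)/(4σ)]^(1/4) = [605.7×0.49/(4×5.67×10⁻⁸)]^(1/4) = 190.2 K.
ΔT = T_surf − T_eq = 234 − 190.2.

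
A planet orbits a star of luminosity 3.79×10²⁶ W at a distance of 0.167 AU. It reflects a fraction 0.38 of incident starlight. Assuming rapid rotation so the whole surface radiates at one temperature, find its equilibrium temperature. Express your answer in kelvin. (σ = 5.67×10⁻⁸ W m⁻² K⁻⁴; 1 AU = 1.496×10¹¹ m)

T_eq ≈ 603 K

d = 0.167 AU = 2.50×10¹⁰ m.
Flux: S = L/(4πd²) = 3.79×10²⁶/(4π×(2.50×10¹⁰)²) = 4.83×10⁴ W m⁻².
Energy balance: absorbed = emitted ⇒ πR²·S(1−A) = 4πR²·σT_eq⁴, so T_eq⁴ = S(1−A)/(4σ).
T_eq = [4.83×10⁴ × 0.62 / (4 × 5.67×10⁻⁸)]^(1/4) = (1.32×10¹¹)^(1/4) = 603 K.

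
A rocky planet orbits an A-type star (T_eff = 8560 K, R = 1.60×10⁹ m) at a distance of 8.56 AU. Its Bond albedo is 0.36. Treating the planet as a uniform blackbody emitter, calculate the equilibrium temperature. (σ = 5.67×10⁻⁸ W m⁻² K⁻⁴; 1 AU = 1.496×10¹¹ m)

d = 8.56 AU = 1.28×10¹² m.
L = 4πR_⋆²σT_⋆⁴ = 4π(1.60×10⁹)² × 5.67×10⁻⁸ × (8560)⁴ = 9.79×10²⁷ W.
S = L/(4πd²) = 475 W m⁻².
Energy balance: absorbed = emitted ⇒ πR²·S(1−A) = 4πR²·σT_eq⁴, so T_eq⁴ = S(1−A)/(4σ).
T_eq = [475 × 0.64 / (4 × 5.67×10⁻⁸)]^(1/4) = (1.34×10⁹)^(1/4) = 191 K.

T_eq ≈ 191 K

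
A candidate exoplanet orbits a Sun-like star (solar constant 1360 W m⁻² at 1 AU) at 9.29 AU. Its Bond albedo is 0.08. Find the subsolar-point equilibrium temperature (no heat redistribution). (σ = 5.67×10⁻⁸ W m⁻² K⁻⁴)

Flux at 9.29 AU: S = 1360/9.29² = 15.8 W m⁻².
At the subsolar point the surface absorbs S(1−A) and emits σT⁴ per unit area — no factor of 4, since only the local patch is in balance.
T = [15.8 × 0.92 / 5.67×10⁻⁸]^(1/4) = (2.56×10⁸)^(1/4) = 126 K.

T_ss ≈ 126 K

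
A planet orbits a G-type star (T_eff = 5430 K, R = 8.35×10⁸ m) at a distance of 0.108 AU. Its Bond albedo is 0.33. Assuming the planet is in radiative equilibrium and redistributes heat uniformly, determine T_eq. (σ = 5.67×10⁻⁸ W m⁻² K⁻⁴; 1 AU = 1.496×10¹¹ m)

d = 0.108 AU = 1.62×10¹⁰ m.
L = 4πR_⋆²σT_⋆⁴ = 4π(8.35×10⁸)² × 5.67×10⁻⁸ × (5430)⁴ = 4.32×10²⁶ W.
S = L/(4πd²) = 1.32×10⁵ W m⁻².
Energy balance: absorbed = emitted ⇒ πR²·S(1−A) = 4πR²·σT_eq⁴, so T_eq⁴ = S(1−A)/(4σ).
T_eq = [1.32×10⁵ × 0.67 / (4 × 5.67×10⁻⁸)]^(1/4) = (3.89×10¹¹)^(1/4) = 790 K.

T_eq ≈ 790 K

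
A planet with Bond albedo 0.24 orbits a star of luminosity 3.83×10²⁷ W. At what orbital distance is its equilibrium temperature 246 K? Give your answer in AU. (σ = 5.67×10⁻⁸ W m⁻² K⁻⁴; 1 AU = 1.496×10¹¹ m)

d ≈ 3.53 AU

From T_eq⁴ = L(1−A)/(16πσd²): d = √[L(1−A)/(16πσT_eq⁴)].
d = √[3.83×10²⁷ × 0.76 / (16π × 5.67×10⁻⁸ × (246)⁴)] = 5.28×10¹¹ m = 3.53 AU.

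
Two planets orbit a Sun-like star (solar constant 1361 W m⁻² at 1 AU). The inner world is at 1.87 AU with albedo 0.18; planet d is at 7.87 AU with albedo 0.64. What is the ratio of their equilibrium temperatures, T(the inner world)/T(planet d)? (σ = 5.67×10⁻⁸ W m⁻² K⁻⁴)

T₁/T₂ ≈ 2.520

T_eq = [S₀(1−A)/(4σd²)]^(1/4), so T ∝ (1−A)^(1/4) / √d.
T₁ = [1361×0.82/(4×5.67×10⁻⁸×1.87²)]^(1/4) = 193.68 K.
T₂ = [1361×0.36/(4×5.67×10⁻⁸×7.87²)]^(1/4) = 76.85 K.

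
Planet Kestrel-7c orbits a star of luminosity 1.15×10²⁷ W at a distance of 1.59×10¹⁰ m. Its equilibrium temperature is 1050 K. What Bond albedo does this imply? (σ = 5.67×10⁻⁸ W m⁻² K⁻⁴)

A ≈ 0.24

Flux: S = L/(4πd²) = 1.15×10²⁷/(4π×(1.59×10¹⁰)²) = 3.62×10⁵ W m⁻².
From T_eq⁴ = S(1−A)/(4σ): 1−A = 4σT_eq⁴/S.
1−A = 4 × 5.67×10⁻⁸ × (1050)⁴ / 3.62×10⁵ = 0.762.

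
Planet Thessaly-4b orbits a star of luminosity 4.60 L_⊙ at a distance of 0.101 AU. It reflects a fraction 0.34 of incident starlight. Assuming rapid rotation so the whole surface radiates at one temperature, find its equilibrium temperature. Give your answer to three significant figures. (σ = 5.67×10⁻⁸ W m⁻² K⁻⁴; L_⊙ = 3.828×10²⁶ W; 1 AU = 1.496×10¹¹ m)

T_eq ≈ 1160 K

d = 0.101 AU = 1.51×10¹⁰ m.
L = 4.60 × 3.828×10²⁶ = 1.76×10²⁷ W.
Flux: S = L/(4πd²) = 1.76×10²⁷/(4π×(1.51×10¹⁰)²) = 6.14×10⁵ W m⁻².
Energy balance: absorbed = emitted ⇒ πR²·S(1−A) = 4πR²·σT_eq⁴, so T_eq⁴ = S(1−A)/(4σ).
T_eq = [6.14×10⁵ × 0.66 / (4 × 5.67×10⁻⁸)]^(1/4) = (1.79×10¹²)^(1/4) = 1160 K.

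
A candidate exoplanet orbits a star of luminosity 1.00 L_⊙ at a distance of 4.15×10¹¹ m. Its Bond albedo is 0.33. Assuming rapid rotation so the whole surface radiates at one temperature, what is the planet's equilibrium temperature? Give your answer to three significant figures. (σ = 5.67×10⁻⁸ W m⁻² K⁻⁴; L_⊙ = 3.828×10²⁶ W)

L = 1.00 × 3.828×10²⁶ = 3.83×10²⁶ W.
Flux: S = L/(4πd²) = 3.83×10²⁶/(4π×(4.15×10¹¹)²) = 177 W m⁻².
Energy balance: absorbed = emitted ⇒ πR²·S(1−A) = 4πR²·σT_eq⁴, so T_eq⁴ = S(1−A)/(4σ).
T_eq = [177 × 0.67 / (4 × 5.67×10⁻⁸)]^(1/4) = (5.23×10⁸)^(1/4) = 151 K.

T_eq ≈ 151 K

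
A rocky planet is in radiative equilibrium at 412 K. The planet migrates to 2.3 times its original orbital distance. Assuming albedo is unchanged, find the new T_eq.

T_eq ≈ 272 K

T_eq ∝ L^(1/4) · d^(−1/2).
T′ = 412 / 2.3^(1/2) = 272 K.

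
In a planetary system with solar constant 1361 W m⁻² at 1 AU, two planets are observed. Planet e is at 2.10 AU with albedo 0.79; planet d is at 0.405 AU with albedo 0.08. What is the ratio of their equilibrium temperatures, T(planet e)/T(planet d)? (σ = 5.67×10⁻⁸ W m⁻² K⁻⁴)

T_eq = [S₀(1−A)/(4σd²)]^(1/4), so T ∝ (1−A)^(1/4) / √d.
T₁ = [1361×0.21/(4×5.67×10⁻⁸×2.10²)]^(1/4) = 130.02 K.
T₂ = [1361×0.92/(4×5.67×10⁻⁸×0.405²)]^(1/4) = 428.32 K.

T₁/T₂ ≈ 0.304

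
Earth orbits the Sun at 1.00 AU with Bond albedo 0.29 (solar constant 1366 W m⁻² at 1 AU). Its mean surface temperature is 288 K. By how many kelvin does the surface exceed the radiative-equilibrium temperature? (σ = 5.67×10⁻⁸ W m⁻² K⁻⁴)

S = 1366/1.00² = 1366 W m⁻².
T_eq = [S(1−A)/(4σ)]^(1/4) = [1366×0.71/(4×5.67×10⁻⁸)]^(1/4) = 255.7 K.
ΔT = T_surf − T_eq = 288 − 255.7.

ΔT ≈ 32.3 K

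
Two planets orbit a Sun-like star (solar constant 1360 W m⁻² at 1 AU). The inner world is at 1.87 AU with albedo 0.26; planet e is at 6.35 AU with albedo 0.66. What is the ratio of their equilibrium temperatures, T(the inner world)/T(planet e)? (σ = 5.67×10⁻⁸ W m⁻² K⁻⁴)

T_eq = [S₀(1−A)/(4σd²)]^(1/4), so T ∝ (1−A)^(1/4) / √d.
T₁ = [1360×0.74/(4×5.67×10⁻⁸×1.87²)]^(1/4) = 188.74 K.
T₂ = [1360×0.34/(4×5.67×10⁻⁸×6.35²)]^(1/4) = 84.33 K.

T₁/T₂ ≈ 2.238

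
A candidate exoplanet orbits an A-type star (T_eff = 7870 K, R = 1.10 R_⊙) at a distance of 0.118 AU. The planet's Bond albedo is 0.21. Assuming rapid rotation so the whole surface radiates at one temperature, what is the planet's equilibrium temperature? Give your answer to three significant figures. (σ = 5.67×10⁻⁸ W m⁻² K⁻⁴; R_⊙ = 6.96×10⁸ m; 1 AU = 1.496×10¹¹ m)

T_eq ≈ 1090 K

R_⋆ = 1.10 × 6.96×10⁸ = 7.66×10⁸ m.
d = 0.118 AU = 1.77×10¹⁰ m.
L = 4πR_⋆²σT_⋆⁴ = 4π(7.66×10⁸)² × 5.67×10⁻⁸ × (7870)⁴ = 1.60×10²⁷ W.
S = L/(4πd²) = 4.09×10⁵ W m⁻².
Energy balance: absorbed = emitted ⇒ πR²·S(1−A) = 4πR²·σT_eq⁴, so T_eq⁴ = S(1−A)/(4σ).
T_eq = [4.09×10⁵ × 0.79 / (4 × 5.67×10⁻⁸)]^(1/4) = (1.43×10¹²)^(1/4) = 1090 K.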